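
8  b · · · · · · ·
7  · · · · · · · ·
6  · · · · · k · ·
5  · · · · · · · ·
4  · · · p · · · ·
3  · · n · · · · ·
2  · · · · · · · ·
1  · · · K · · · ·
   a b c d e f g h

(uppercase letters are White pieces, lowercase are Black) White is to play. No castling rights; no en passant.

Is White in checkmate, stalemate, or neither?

White to move; white king on d1.
In check: yes, from the black knight on c3.
King squares — c1: available; e1: available; c2: available; d2: available; e2: attacked by Nc3.
Legal moves for White: Kd2, Kc2, Ke1, Kc1.
White is in check but has 4 legal moves → neither.

neither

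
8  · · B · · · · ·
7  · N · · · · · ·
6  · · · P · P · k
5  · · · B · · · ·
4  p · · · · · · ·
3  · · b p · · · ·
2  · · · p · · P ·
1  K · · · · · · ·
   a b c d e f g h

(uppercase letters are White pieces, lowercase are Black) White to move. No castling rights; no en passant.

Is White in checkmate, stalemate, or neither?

neither

White to move; white king on a1.
In check: yes, from the black bishop on c3.
King squares — b1: available; a2: available; b2: attacked by Bc3.
Legal moves for White: Ka2, Kb1.
White is in check but has 2 legal moves → neither.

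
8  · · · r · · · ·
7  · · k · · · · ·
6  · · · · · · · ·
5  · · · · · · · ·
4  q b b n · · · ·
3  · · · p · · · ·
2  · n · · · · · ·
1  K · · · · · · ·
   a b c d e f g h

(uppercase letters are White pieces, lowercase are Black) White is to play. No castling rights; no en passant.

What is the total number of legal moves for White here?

White to move; king on a1.
In check: yes, from the black queen on a4.
Legal moves: Kxb2, Kb1.
Count: 2.

2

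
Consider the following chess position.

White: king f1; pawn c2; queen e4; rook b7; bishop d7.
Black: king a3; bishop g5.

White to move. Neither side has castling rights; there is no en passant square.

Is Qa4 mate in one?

After Qa4: black king on a3; in check: yes, from the white queen on a4.
King squares — a2: attacked by Qa4; b2: attacked by Rb7; b3: attacked by Pc2; a4: attacked by Bd7; b4: attacked by Qa4.
Black has no legal moves → checkmate.

yes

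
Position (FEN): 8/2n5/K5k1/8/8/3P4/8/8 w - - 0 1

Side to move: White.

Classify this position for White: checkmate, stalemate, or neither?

neither

White to move; white king on a6.
In check: yes, from the black knight on c7.
Legal moves for White: Kb7, Ka7, Kb6, Ka5.
White is in check but has 4 legal moves → neither.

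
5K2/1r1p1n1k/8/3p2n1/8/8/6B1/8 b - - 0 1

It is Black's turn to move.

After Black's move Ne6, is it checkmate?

After Ne6: white king on f8; in check: yes, from the black knight on e6.
White has 3 legal replies: Ke8, Kxf7, Ke7.
In check but a legal move exists → not checkmate.

no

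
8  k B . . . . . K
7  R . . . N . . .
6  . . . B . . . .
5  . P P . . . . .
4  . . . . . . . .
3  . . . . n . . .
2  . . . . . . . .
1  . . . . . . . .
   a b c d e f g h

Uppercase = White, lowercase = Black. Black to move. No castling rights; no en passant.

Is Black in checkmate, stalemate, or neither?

checkmate

Black to move; black king on a8.
In check: yes, from the white rook on a7.
King squares — a7: attacked by Bb8; b7: attacked by Ra7; b8: attacked by Bd6.
Legal moves for Black: none.
In check with no legal moves → checkmate.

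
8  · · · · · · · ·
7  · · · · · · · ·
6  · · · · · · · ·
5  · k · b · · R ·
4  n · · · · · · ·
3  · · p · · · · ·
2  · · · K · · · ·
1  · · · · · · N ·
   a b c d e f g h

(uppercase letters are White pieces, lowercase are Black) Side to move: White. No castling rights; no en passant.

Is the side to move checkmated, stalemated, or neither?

neither

White to move; white king on d2.
In check: yes, from the black pawn on c3.
King squares — c1: available; d1: available; e1: available; c2: available; e2: available; c3: attacked by Na4; d3: available; e3: available.
Legal moves for White: Ke3, Kd3, Ke2, Kc2, Ke1, Kd1, Kc1.
White is in check but has 7 legal moves → neither.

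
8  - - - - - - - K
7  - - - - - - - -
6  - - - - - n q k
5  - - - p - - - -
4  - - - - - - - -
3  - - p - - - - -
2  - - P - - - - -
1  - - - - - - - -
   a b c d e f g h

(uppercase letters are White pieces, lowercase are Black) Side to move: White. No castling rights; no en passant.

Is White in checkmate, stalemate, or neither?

White to move; white king on h8.
In check: no.
King squares — g7: attacked by Qg6; h7: attacked by Nf6; g8: attacked by Nf6.
Legal moves for White: none.
Not in check and no legal moves → stalemate.

stalemate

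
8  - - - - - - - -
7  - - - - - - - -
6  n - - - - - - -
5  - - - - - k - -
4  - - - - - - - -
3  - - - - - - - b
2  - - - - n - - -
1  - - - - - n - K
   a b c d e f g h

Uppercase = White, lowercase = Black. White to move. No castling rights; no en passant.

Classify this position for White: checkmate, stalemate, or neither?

stalemate

White to move; white king on h1.
In check: no.
King squares — g1: attacked by Ne2; g2: attacked by Bh3; h2: attacked by Nf1.
Legal moves for White: none.
Not in check and no legal moves → stalemate.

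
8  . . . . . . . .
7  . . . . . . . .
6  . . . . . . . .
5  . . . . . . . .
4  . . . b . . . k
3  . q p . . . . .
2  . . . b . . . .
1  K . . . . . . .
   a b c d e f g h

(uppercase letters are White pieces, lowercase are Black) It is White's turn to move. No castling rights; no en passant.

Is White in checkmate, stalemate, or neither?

White to move; white king on a1.
In check: no.
King squares — b1: attacked by Qb3; a2: attacked by Qb3; b2: attacked by Qb3.
Legal moves for White: none.
Not in check and no legal moves → stalemate.

stalemate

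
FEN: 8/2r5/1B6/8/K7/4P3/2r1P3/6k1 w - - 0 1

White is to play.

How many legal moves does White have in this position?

White to move; king on a4.
In check: no.
Legal moves: Bxc7, Ba7, Bc5, Ba5, Bd4, Kb5, Ka5, Kb4, Kb3, Ka3, e4+.
Count: 11.

11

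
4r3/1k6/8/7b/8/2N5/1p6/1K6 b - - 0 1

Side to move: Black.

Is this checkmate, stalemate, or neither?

neither

Black to move; black king on b7.
In check: no.
Legal moves for Black include: Rh8, Rg8, Rf8, Rd8, Rc8, Rb8, Ra8, Re7, Re6, Re5, Re4, Re3, Re2, Re1+, Kc8, Kb8, Ka8, Kc7, ... (list truncated; more exist).
Black has legal moves and is not in check → neither.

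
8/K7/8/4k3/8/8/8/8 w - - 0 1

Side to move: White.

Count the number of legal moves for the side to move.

5

White to move; king on a7.
In check: no.
Legal moves: Kb8, Ka8, Kb7, Kb6, Ka6.
Count: 5.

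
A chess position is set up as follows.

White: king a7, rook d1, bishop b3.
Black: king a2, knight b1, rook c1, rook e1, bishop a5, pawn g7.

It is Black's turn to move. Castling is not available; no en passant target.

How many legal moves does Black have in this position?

Black to move; king on a2.
In check: yes, from the white bishop on b3.
Legal moves: Kxb3, Ka3, Kb2, Ka1.
Count: 4.

4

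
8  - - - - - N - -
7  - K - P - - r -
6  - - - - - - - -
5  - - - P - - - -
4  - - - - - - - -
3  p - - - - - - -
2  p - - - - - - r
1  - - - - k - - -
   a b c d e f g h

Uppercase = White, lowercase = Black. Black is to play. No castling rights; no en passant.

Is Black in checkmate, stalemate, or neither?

Black to move; black king on e1.
In check: no.
Legal moves for Black include: Rg8, Rgh7, Rf7, Re7, Rxd7+, Rg6, Rg5, Rg4, Rg3, Rgg2, Rg1, Rh8, Rhh7, Rh6, Rh5, Rh4, Rh3, Rhg2, ... (list truncated; more exist).
Black has legal moves and is not in check → neither.

neither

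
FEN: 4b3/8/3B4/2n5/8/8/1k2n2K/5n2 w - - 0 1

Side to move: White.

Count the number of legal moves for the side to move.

White to move; king on h2.
In check: yes, from the black knight on f1.
Legal moves: Kh3, Kg2, Kh1.
Count: 3.

3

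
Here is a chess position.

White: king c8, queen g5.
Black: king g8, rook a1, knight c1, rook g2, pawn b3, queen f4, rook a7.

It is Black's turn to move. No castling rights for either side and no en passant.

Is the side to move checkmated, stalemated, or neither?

neither

Black to move; black king on g8.
In check: yes, from the white queen on g5.
Legal moves for Black: Kh8, Kf8, Kh7, Kf7, Rg7, Qxg5, Rxg5.
Black is in check but has 7 legal moves → neither.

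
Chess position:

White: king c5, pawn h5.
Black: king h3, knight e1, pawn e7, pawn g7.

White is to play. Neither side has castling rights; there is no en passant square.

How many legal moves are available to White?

8

White to move; king on c5.
In check: no.
Legal moves: Kc6, Kb6, Kd5, Kb5, Kd4, Kc4, Kb4, h6.
Count: 8.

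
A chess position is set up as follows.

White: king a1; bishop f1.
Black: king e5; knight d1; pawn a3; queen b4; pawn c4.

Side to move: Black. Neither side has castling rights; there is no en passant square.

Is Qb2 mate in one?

After Qb2: white king on a1; in check: yes, from the black queen on b2.
King squares — b1: attacked by Qb2; a2: attacked by Qb2; b2: attacked by Nd1.
White has no legal moves → checkmate.

yes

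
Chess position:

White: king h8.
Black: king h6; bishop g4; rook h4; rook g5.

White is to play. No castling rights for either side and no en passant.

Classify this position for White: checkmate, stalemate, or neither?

stalemate

White to move; white king on h8.
In check: no.
King squares — g7: attacked by Rg5; h7: attacked by Kh6; g8: attacked by Rg5.
Legal moves for White: none.
Not in check and no legal moves → stalemate.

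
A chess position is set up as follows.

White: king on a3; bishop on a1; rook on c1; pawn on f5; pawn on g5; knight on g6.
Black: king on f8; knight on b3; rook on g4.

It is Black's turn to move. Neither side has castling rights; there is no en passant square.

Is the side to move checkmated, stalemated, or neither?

Black to move; black king on f8.
In check: yes, from the white knight on g6.
King squares — e7: attacked by Ng6; f7: available; g7: attacked by Ba1; e8: available; g8: available.
Legal moves for Black: Kg8, Ke8, Kf7.
Black is in check but has 3 legal moves → neither.

neither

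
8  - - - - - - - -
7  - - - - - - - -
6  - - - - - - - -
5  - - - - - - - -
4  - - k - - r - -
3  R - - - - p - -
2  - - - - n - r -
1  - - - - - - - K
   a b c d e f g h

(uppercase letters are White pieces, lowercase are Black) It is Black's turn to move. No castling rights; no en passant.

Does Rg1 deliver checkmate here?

After Rg1: white king on h1; in check: yes, from the black rook on g1.
White has 1 legal reply: Kh2.
In check but a legal move exists → not checkmate.

no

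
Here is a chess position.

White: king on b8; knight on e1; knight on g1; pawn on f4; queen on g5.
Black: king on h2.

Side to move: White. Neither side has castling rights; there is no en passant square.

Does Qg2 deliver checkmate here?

After Qg2: black king on h2; in check: yes, from the white queen on g2.
King squares — g1: attacked by Qg2; h1: attacked by Qg2; g2: attacked by Ne1; g3: attacked by Qg2; h3: attacked by Ng1.
Black has no legal moves → checkmate.

yes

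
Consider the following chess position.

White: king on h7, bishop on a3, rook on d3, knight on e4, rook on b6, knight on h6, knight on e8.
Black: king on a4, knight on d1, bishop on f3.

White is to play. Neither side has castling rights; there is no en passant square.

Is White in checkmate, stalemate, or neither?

White to move; white king on h7.
In check: no.
Legal moves for White include: Ng7, Nc7, N8f6, N8d6, Kh8, Kg8, Kg7, Kg6, Ng8, Nf7, Nf5, Ng4, Rb8, Rb7, Rg6, Rf6, Re6, Rbd6, ... (list truncated; more exist).
White has legal moves and is not in check → neither.

neither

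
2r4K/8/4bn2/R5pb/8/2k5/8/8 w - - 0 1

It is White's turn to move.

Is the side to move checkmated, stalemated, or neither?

neither

White to move; white king on h8.
In check: yes, from the black rook on c8.
King squares — g7: available; h7: attacked by Nf6; g8: attacked by Be6.
Legal moves for White: Kg7.
White is in check but has 1 legal move → neither.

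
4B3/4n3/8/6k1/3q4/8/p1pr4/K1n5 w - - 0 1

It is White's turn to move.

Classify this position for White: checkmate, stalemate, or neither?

checkmate

White to move; white king on a1.
In check: yes, from the black queen on d4.
King squares — b1: attacked by Pa2; a2: attacked by Nc1; b2: attacked by Qd4.
Legal moves for White: none.
In check with no legal moves → checkmate.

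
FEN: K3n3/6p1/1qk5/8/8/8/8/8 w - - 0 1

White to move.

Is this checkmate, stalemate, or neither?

White to move; white king on a8.
In check: no.
King squares — a7: attacked by Qb6; b7: attacked by Qb6; b8: attacked by Qb6.
Legal moves for White: none.
Not in check and no legal moves → stalemate.

stalemate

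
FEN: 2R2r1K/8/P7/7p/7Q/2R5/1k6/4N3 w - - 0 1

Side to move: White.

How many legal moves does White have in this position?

White to move; king on h8.
In check: yes, from the black rook on f8.
Legal moves: Kh7, Kg7, Rxf8.
Count: 3.

3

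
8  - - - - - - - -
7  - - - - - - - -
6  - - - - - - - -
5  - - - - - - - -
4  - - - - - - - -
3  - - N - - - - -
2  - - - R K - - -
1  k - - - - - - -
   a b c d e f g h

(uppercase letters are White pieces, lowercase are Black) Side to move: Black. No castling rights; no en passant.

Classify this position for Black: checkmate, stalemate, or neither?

Black to move; black king on a1.
In check: no.
King squares — b1: attacked by Nc3; a2: attacked by Rd2; b2: attacked by Rd2.
Legal moves for Black: none.
Not in check and no legal moves → stalemate.

stalemate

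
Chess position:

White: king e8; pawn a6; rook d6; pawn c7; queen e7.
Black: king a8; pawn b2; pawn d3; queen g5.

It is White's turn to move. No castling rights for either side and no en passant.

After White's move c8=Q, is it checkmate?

After c8=Q: black king on a8; in check: yes, from the white queen on c8.
King squares — a7: attacked by Qe7; b7: attacked by Pa6; b8: attacked by Qc8.
Black has no legal moves → checkmate.

yes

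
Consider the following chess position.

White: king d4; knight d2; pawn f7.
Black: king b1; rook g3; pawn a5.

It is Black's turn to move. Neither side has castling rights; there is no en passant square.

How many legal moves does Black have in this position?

5

Black to move; king on b1.
In check: yes, from the white knight on d2.
Legal moves: Kc2, Kb2, Ka2, Kc1, Ka1.
Count: 5.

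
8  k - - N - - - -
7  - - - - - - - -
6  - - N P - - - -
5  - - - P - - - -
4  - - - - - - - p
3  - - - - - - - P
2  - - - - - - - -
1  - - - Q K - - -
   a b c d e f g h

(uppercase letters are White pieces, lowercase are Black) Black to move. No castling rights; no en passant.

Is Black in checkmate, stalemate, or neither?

stalemate

Black to move; black king on a8.
In check: no.
King squares — a7: attacked by Nc6; b7: attacked by Nd8; b8: attacked by Nc6.
Legal moves for Black: none.
Not in check and no legal moves → stalemate.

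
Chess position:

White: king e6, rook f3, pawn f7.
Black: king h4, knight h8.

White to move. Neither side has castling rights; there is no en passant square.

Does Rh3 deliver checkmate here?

After Rh3: black king on h4; in check: yes, from the white rook on h3.
Black has 3 legal replies: Kg5, Kg4, Kxh3.
In check but a legal move exists → not checkmate.

no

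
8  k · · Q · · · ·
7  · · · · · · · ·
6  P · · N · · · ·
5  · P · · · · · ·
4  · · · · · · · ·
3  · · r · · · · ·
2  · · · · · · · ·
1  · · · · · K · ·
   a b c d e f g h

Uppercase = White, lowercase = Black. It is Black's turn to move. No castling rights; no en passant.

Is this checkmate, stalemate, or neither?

neither

Black to move; black king on a8.
In check: yes, from the white queen on d8.
King squares — a7: available; b7: attacked by Pa6; b8: attacked by Qd8.
Legal moves for Black: Ka7, Rc8.
Black is in check but has 2 legal moves → neither.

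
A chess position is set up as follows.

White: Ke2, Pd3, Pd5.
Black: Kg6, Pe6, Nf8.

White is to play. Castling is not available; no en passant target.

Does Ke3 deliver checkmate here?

After Ke3: black king on g6; in check: no.
Black is not in check, so this cannot be checkmate.

no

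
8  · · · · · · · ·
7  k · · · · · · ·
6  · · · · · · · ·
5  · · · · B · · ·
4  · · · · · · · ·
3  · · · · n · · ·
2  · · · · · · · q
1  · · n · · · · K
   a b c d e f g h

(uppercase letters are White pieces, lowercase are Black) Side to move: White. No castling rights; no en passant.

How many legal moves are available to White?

White to move; king on h1.
In check: yes, from the black queen on h2.
Legal moves: Kxh2, Bxh2.
Count: 2.

2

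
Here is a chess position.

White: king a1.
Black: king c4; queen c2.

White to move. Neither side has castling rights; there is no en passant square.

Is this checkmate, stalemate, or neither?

stalemate

White to move; white king on a1.
In check: no.
King squares — b1: attacked by Qc2; a2: attacked by Qc2; b2: attacked by Qc2.
Legal moves for White: none.
Not in check and no legal moves → stalemate.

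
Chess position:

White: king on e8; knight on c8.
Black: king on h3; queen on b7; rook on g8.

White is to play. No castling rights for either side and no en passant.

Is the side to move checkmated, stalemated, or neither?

checkmate

White to move; white king on e8.
In check: yes, from the black rook on g8.
King squares — d7: attacked by Qb7; e7: attacked by Qb7; f7: attacked by Qb7; d8: attacked by Rg8; f8: attacked by Rg8.
Legal moves for White: none.
In check with no legal moves → checkmate.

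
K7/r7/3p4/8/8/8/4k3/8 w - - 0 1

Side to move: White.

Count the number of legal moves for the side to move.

White to move; king on a8.
In check: yes, from the black rook on a7.
Legal moves: Kb8, Kxa7.
Count: 2.

2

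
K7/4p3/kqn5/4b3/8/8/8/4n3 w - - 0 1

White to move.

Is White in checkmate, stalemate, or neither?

White to move; white king on a8.
In check: no.
King squares — a7: attacked by Ka6; b7: attacked by Ka6; b8: attacked by Be5.
Legal moves for White: none.
Not in check and no legal moves → stalemate.

stalemate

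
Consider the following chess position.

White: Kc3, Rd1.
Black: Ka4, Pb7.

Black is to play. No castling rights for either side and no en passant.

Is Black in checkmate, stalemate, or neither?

neither

Black to move; black king on a4.
In check: no.
Legal moves for Black: Kb5, Ka5, Ka3, b6, b5.
Black has 5 legal moves and is not in check → neither.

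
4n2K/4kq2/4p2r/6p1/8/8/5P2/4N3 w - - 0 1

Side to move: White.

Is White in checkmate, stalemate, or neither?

White to move; white king on h8.
In check: yes, from the black rook on h6.
King squares — g7: attacked by Qf7; h7: attacked by Rh6; g8: attacked by Qf7.
Legal moves for White: none.
In check with no legal moves → checkmate.

checkmate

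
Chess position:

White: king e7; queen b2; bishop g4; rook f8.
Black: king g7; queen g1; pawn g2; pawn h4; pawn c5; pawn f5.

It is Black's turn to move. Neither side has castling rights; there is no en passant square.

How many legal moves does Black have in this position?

Black to move; king on g7.
In check: yes, from the white queen on b2.
Legal moves: Kh7, Kh6, Kg6, Qd4.
Count: 4.

4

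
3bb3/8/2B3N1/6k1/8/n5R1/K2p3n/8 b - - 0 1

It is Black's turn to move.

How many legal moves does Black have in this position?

5

Black to move; king on g5.
In check: yes, from the white rook on g3.
Legal moves: Kh6, Kf6, Kh5, Kf5, Ng4.
Count: 5.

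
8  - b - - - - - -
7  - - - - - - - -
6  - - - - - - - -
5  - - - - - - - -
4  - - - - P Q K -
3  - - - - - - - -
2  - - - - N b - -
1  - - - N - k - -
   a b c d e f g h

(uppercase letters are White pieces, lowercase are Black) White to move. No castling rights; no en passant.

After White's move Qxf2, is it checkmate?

yes

After Qxf2: black king on f1; in check: yes, from the white queen on f2.
King squares — e1: attacked by Qf2; g1: attacked by Ne2; e2: attacked by Qf2; f2: attacked by Nd1; g2: attacked by Qf2.
Black has no legal moves → checkmate.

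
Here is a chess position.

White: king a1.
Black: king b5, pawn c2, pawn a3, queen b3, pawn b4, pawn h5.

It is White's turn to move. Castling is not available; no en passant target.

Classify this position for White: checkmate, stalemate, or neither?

White to move; white king on a1.
In check: no.
King squares — b1: attacked by Pc2; a2: attacked by Qb3; b2: attacked by Pa3.
Legal moves for White: none.
Not in check and no legal moves → stalemate.

stalemate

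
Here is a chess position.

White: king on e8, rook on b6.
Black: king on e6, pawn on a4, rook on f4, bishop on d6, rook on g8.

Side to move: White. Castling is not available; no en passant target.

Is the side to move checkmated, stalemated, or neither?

checkmate

White to move; white king on e8.
In check: yes, from the black rook on g8.
King squares — d7: attacked by Ke6; e7: attacked by Bd6; f7: attacked by Rf4; d8: attacked by Rg8; f8: attacked by Rf4.
Legal moves for White: none.
In check with no legal moves → checkmate.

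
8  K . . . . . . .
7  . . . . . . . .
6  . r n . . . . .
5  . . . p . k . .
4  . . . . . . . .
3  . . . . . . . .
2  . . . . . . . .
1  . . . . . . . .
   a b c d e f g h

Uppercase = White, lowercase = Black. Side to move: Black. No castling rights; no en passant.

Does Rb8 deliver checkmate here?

After Rb8: white king on a8; in check: yes, from the black rook on b8.
King squares — a7: attacked by Nc6; b7: attacked by Rb8; b8: attacked by Nc6.
White has no legal moves → checkmate.

yes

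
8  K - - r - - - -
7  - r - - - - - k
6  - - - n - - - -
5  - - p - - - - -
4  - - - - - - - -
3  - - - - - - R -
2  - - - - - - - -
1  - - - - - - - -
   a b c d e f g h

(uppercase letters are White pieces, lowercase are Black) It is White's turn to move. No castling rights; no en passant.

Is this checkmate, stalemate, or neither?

checkmate

White to move; white king on a8.
In check: yes, from the black rook on d8.
King squares — a7: attacked by Rb7; b7: attacked by Nd6; b8: attacked by Rb7.
Legal moves for White: none.
In check with no legal moves → checkmate.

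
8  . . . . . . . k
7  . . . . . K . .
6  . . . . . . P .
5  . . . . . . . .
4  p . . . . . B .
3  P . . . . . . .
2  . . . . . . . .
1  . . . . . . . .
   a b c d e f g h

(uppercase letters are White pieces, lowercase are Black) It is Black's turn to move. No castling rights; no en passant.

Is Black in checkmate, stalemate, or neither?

Black to move; black king on h8.
In check: no.
King squares — g7: attacked by Kf7; h7: attacked by Pg6; g8: attacked by Kf7.
Legal moves for Black: none.
Not in check and no legal moves → stalemate.

stalemate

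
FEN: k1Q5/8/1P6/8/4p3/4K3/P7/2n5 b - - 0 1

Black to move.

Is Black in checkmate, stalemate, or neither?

Black to move; black king on a8.
In check: yes, from the white queen on c8.
King squares — a7: attacked by Pb6; b7: attacked by Qc8; b8: attacked by Qc8.
Legal moves for Black: none.
In check with no legal moves → checkmate.

checkmate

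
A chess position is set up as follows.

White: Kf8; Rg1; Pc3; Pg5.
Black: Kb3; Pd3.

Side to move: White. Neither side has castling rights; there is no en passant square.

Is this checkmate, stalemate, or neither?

White to move; white king on f8.
In check: no.
Legal moves for White: Kg8, Ke8, Kg7, Kf7, Ke7, Rg4, Rg3, Rg2, Rh1, Rf1, Re1, Rd1, Rc1, Rb1+, Ra1, g6, c4.
White has 17 legal moves and is not in check → neither.

neither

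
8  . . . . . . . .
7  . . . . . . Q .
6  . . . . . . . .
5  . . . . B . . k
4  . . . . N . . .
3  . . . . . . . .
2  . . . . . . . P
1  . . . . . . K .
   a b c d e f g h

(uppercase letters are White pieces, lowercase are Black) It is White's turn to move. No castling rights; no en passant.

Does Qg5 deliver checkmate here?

yes

After Qg5: black king on h5; in check: yes, from the white queen on g5.
King squares — g4: attacked by Qg5; h4: attacked by Qg5; g5: attacked by Ne4; g6: attacked by Qg5; h6: attacked by Qg5.
Black has no legal moves → checkmate.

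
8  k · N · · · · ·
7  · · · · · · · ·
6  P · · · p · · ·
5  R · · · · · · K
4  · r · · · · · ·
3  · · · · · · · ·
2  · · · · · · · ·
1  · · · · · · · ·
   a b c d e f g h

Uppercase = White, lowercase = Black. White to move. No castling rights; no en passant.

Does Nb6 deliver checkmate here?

After Nb6: black king on a8; in check: yes, from the white knight on b6.
Black has 3 legal replies: Kb8, Ka7, Rxb6.
In check but a legal move exists → not checkmate.

no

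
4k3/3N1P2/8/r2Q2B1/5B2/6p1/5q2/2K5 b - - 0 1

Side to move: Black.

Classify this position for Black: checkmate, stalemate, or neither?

checkmate

Black to move; black king on e8.
In check: yes, from the white pawn on f7.
King squares — d7: attacked by Qd5; e7: attacked by Bg5; f7: attacked by Qd5; d8: attacked by Bg5; f8: attacked by Nd7.
Legal moves for Black: none.
In check with no legal moves → checkmate.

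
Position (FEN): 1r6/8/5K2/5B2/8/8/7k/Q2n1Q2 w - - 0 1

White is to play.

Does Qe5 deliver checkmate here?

After Qe5: black king on h2; in check: yes, from the white queen on e5.
King squares — g1: attacked by Qf1; h1: attacked by Qf1; g2: attacked by Qf1; g3: attacked by Qe5; h3: attacked by Qf1.
Black has no legal moves → checkmate.

yes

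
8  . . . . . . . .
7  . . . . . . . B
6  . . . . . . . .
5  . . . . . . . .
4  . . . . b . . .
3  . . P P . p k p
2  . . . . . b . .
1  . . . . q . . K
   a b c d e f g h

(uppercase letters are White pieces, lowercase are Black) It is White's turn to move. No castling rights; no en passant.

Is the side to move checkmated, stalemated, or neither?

checkmate

White to move; white king on h1.
In check: yes, from the black queen on e1.
King squares — g1: attacked by Qe1; g2: attacked by Pf3; h2: attacked by Kg3.
Legal moves for White: none.
In check with no legal moves → checkmate.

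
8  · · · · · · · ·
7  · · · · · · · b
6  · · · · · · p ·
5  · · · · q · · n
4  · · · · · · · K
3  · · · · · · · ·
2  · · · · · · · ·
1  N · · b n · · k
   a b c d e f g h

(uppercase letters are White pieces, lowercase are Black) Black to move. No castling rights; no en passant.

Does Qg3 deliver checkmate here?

yes

After Qg3: white king on h4; in check: yes, from the black queen on g3.
King squares — g3: attacked by Nh5; h3: attacked by Qg3; g4: attacked by Bd1; g5: attacked by Qg3; h5: attacked by Bd1.
White has no legal moves → checkmate.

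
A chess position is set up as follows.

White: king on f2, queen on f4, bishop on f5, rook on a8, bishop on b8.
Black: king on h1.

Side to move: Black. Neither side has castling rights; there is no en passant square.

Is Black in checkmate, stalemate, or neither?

Black to move; black king on h1.
In check: no.
King squares — g1: attacked by Kf2; g2: attacked by Kf2; h2: attacked by Qf4.
Legal moves for Black: none.
Not in check and no legal moves → stalemate.

stalemate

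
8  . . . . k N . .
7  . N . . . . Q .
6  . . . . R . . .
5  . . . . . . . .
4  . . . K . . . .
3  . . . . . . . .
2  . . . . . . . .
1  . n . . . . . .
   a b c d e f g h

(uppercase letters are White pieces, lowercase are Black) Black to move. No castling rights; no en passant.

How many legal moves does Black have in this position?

Black to move; king on e8.
In check: yes, from the white rook on e6.
Legal moves: none.
Count: 0.

0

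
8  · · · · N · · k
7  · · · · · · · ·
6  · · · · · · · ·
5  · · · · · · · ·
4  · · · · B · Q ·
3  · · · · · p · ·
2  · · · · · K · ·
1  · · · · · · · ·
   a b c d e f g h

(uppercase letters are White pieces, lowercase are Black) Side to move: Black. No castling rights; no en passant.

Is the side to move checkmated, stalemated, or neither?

Black to move; black king on h8.
In check: no.
King squares — g7: attacked by Qg4; h7: attacked by Be4; g8: attacked by Qg4.
Legal moves for Black: none.
Not in check and no legal moves → stalemate.

stalemate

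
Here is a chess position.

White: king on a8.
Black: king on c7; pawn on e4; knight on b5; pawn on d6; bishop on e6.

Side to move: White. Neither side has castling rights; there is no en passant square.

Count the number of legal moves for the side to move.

White to move; king on a8.
In check: no.
Legal moves: none.
Count: 0.

0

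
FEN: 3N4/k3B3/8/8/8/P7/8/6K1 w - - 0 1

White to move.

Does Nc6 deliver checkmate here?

no

After Nc6: black king on a7; in check: yes, from the white knight on c6.
Black has 4 legal replies: Ka8, Kb7, Kb6, Ka6.
In check but a legal move exists → not checkmate.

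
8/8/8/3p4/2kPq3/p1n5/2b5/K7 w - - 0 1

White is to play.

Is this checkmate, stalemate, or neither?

stalemate

White to move; white king on a1.
In check: no.
King squares — b1: attacked by Bc2; a2: attacked by Nc3; b2: attacked by Pa3.
Legal moves for White: none.
Not in check and no legal moves → stalemate.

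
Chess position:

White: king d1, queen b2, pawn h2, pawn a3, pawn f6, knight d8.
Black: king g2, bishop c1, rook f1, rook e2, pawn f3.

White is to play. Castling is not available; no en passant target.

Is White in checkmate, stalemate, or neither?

checkmate

White to move; white king on d1.
In check: yes, from the black rook on f1.
King squares — c1: attacked by Rf1; e1: attacked by Rf1; c2: attacked by Re2; d2: attacked by Bc1; e2: attacked by Pf3.
Legal moves for White: none.
In check with no legal moves → checkmate.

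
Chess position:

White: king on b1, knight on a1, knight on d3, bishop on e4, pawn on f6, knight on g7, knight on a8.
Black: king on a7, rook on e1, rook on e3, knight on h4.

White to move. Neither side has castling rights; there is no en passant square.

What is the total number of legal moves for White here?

White to move; king on b1.
In check: yes, from the black rook on e1.
Legal moves: Kc2, Kb2, Ka2, Nxe1, Nc1.
Count: 5.

5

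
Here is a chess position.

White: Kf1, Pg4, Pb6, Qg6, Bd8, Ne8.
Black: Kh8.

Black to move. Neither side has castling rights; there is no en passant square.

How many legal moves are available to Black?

0

Black to move; king on h8.
In check: no.
Legal moves: none.
Count: 0.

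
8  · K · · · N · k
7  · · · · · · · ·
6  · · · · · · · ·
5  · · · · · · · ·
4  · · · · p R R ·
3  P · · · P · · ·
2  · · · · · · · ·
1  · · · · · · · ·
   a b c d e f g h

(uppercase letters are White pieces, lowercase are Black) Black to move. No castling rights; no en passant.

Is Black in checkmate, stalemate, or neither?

Black to move; black king on h8.
In check: no.
King squares — g7: attacked by Rg4; h7: attacked by Nf8; g8: attacked by Rg4.
Legal moves for Black: none.
Not in check and no legal moves → stalemate.

stalemate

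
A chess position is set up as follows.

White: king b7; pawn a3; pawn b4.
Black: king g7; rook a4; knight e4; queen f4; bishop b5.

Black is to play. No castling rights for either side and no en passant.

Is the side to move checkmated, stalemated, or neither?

neither

Black to move; black king on g7.
In check: no.
Legal moves for Black include: Kh8, Kg8, Kf8, Kh7, Kf7, Kh6, Kg6, Kf6, Be8, Bd7, Bc6+, Ba6+, Bc4, Bd3, Be2, Bf1, Qf8, Qb8+, ... (list truncated; more exist).
Black has legal moves and is not in check → neither.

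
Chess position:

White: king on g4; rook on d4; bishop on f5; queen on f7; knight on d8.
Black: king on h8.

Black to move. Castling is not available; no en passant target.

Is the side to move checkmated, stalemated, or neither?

stalemate

Black to move; black king on h8.
In check: no.
King squares — g7: attacked by Qf7; h7: attacked by Bf5; g8: attacked by Qf7.
Legal moves for Black: none.
Not in check and no legal moves → stalemate.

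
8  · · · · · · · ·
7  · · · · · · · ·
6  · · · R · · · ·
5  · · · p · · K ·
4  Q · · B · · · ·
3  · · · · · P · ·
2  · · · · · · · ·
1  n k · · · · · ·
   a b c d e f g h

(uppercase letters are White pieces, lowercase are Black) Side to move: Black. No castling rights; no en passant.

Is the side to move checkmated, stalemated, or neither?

neither

Black to move; black king on b1.
In check: no.
Legal moves for Black: Kc1, Nb3, Nc2.
Black has 3 legal moves and is not in check → neither.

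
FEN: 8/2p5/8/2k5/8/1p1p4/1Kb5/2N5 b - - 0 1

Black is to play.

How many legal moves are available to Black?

12

Black to move; king on c5.
In check: no.
Legal moves: Kd6, Kc6, Kb6, Kd5, Kb5, Kd4, Kc4, Kb4, Bd1, Bb1, c6, d2.
Count: 12.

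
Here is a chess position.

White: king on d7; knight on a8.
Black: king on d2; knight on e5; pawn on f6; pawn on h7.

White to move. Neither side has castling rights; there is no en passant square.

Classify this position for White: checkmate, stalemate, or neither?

neither

White to move; white king on d7.
In check: yes, from the black knight on e5.
King squares — c6: attacked by Ne5; d6: available; e6: available; c7: available; e7: available; c8: available; d8: available; e8: available.
Legal moves for White: Ke8, Kd8, Kc8, Ke7, Kc7, Ke6, Kd6.
White is in check but has 7 legal moves → neither.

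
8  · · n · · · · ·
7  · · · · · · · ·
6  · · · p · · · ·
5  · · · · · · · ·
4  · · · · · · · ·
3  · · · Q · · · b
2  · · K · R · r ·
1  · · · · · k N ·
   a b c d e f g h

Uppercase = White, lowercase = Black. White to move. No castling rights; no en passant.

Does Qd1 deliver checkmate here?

After Qd1: black king on f1; in check: yes, from the white queen on d1.
King squares — e1: attacked by Qd1; g1: attacked by Qd1; e2: attacked by Qd1; f2: attacked by Re2; g2: own rook.
Black has no legal moves → checkmate.

yes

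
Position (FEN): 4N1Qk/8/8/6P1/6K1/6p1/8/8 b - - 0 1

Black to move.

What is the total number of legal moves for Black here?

1

Black to move; king on h8.
In check: yes, from the white queen on g8.
Legal moves: Kxg8.
Count: 1.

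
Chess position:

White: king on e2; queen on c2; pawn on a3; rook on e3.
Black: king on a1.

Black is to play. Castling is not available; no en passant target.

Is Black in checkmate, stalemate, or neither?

stalemate

Black to move; black king on a1.
In check: no.
King squares — b1: attacked by Qc2; a2: attacked by Qc2; b2: attacked by Qc2.
Legal moves for Black: none.
Not in check and no legal moves → stalemate.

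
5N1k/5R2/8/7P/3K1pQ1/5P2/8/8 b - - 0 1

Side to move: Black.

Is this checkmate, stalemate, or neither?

stalemate

Black to move; black king on h8.
In check: no.
King squares — g7: attacked by Qg4; h7: attacked by Rf7; g8: attacked by Qg4.
Legal moves for Black: none.
Not in check and no legal moves → stalemate.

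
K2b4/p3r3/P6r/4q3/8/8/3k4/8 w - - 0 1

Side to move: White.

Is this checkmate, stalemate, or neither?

White to move; white king on a8.
In check: no.
King squares — a7: attacked by Re7; b7: attacked by Re7; b8: attacked by Qe5.
Legal moves for White: none.
Not in check and no legal moves → stalemate.

stalemate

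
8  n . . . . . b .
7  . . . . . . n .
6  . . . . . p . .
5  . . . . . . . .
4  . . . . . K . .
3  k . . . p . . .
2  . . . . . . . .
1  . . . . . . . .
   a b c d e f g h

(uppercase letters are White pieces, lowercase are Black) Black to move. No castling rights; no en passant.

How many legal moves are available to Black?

Black to move; king on a3.
In check: no.
Legal moves: Bh7, Bf7, Be6, Bd5, Bc4, Bb3, Ba2, Nc7, Nb6, Ne8, Ne6+, Nh5+, Nf5, Kb4, Ka4, Kb3, Kb2, Ka2, f5, e2.
Count: 20.

20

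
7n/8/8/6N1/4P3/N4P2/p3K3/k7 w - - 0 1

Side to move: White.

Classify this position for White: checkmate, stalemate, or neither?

neither

White to move; white king on e2.
In check: no.
Legal moves for White: Nh7, Nf7, Ne6, Nh3, Nb5, Nc4, Nc2+, Nb1, Ke3, Kd3, Kf2, Kd2, Kf1, Ke1, Kd1, e5, f4.
White has 17 legal moves and is not in check → neither.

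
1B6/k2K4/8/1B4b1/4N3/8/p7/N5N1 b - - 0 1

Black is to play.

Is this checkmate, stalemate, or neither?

Black to move; black king on a7.
In check: yes, from the white bishop on b8.
Legal moves for Black: Kxb8, Ka8, Kb7, Kb6.
Black is in check but has 4 legal moves → neither.

neither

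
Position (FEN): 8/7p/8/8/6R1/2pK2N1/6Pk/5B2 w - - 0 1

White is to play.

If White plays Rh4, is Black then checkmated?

After Rh4: black king on h2; in check: yes, from the white rook on h4.
Black has 2 legal replies: Kxg3, Kg1.
In check but a legal move exists → not checkmate.

no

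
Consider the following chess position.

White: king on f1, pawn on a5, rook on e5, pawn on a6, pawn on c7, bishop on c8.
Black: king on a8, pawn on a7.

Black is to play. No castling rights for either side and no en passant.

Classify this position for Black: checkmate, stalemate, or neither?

Black to move; black king on a8.
In check: no.
King squares — a7: own pawn; b7: attacked by Pa6; b8: attacked by Pc7.
Legal moves for Black: none.
Not in check and no legal moves → stalemate.

stalemate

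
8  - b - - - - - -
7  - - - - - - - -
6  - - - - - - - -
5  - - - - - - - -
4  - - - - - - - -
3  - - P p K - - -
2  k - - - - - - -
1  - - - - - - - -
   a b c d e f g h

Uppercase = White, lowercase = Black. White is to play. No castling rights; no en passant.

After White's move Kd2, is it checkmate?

no

After Kd2: black king on a2; in check: no.
Black is not in check, so this cannot be checkmate.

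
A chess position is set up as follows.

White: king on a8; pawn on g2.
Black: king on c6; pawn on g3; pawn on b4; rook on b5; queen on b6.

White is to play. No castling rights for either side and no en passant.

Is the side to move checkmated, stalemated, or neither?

stalemate

White to move; white king on a8.
In check: no.
King squares — a7: attacked by Qb6; b7: attacked by Qb6; b8: attacked by Qb6.
Legal moves for White: none.
Not in check and no legal moves → stalemate.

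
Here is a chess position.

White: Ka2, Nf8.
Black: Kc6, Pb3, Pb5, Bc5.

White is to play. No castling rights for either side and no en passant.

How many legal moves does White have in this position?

White to move; king on a2.
In check: yes, from the black pawn on b3.
Legal moves: Kxb3, Kb2, Kb1, Ka1.
Count: 4.

4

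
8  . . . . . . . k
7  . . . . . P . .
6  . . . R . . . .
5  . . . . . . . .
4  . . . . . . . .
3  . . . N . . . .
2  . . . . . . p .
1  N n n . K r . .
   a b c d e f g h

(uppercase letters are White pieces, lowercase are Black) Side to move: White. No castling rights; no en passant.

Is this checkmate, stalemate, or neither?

checkmate

White to move; white king on e1.
In check: yes, from the black rook on f1.
King squares — d1: attacked by Rf1; f1: attacked by Pg2; d2: attacked by Nb1; e2: attacked by Nc1; f2: attacked by Rf1.
Legal moves for White: none.
In check with no legal moves → checkmate.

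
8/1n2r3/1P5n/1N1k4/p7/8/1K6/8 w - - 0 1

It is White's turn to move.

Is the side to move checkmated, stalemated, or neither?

neither

White to move; white king on b2.
In check: no.
Legal moves for White: Nc7+, Na7, Nd6, Nd4, Nc3+, Na3, Kc3, Ka3, Kc2, Ka2, Kc1, Kb1, Ka1.
White has 13 legal moves and is not in check → neither.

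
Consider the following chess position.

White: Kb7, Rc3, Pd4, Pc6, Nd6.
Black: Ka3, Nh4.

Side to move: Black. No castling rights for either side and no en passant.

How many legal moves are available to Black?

Black to move; king on a3.
In check: yes, from the white rook on c3.
Legal moves: Kb4, Ka4, Kb2, Ka2.
Count: 4.

4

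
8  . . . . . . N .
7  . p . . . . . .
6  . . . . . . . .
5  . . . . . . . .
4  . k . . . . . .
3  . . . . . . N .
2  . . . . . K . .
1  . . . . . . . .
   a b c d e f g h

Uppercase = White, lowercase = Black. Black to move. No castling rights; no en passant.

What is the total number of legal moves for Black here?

Black to move; king on b4.
In check: no.
Legal moves: Kc5, Kb5, Ka5, Kc4, Ka4, Kc3, Kb3, Ka3, b6, b5.
Count: 10.

10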